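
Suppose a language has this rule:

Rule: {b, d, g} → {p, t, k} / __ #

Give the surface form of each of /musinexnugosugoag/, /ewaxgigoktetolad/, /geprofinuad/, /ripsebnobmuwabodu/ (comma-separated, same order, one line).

musinexnugosugoak, ewaxgigoktetolat, geprofinuat, ripsebnobmuwabodu

/musinexnugosugoag/: /g/ is a voiced stop in word-final position, so it devoices to [k]. → [musinexnugosugoak].
/ewaxgigoktetolad/: /d/ is a voiced stop in word-final position, so it devoices to [t]. → [ewaxgigoktetolat].
/geprofinuad/: /d/ is a voiced stop in word-final position, so it devoices to [t]. → [geprofinuat].
/ripsebnobmuwabodu/: the rule's environment is not met; surfaces unchanged as [ripsebnobmuwabodu].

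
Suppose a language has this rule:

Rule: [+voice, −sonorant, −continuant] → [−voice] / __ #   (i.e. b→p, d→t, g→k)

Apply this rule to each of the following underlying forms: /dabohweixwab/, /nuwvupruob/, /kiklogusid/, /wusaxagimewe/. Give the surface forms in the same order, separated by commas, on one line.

dabohweixwap, nuwvupruop, kiklogusit, wusaxagimewe

/dabohweixwab/: /b/ is a voiced stop in word-final position, so it devoices to [p]. → [dabohweixwap].
/nuwvupruob/: /b/ is a voiced stop in word-final position, so it devoices to [p]. → [nuwvupruop].
/kiklogusid/: /d/ is a voiced stop in word-final position, so it devoices to [t]. → [kiklogusit].
/wusaxagimewe/: the rule's environment is not met; surfaces unchanged as [wusaxagimewe].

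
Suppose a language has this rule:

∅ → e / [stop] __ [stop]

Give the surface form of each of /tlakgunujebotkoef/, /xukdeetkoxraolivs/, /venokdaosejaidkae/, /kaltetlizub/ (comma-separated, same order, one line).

/tlakgunujebotkoef/: /k/ and /g/ form a stop–stop cluster, so [e] is inserted between them. /t/ and /k/ form a stop–stop cluster, so [e] is inserted between them. → [tlakegunujebotekoef].
/xukdeetkoxraolivs/: /k/ and /d/ form a stop–stop cluster, so [e] is inserted between them. /t/ and /k/ form a stop–stop cluster, so [e] is inserted between them. → [xukedeetekoxraolivs].
/venokdaosejaidkae/: /k/ and /d/ form a stop–stop cluster, so [e] is inserted between them. /d/ and /k/ form a stop–stop cluster, so [e] is inserted between them. → [venokedaosejaidekae].
/kaltetlizub/: the rule's environment is not met; surfaces unchanged as [kaltetlizub].

tlakegunujebotekoef, xukedeetekoxraolivs, venokedaosejaidekae, kaltetlizub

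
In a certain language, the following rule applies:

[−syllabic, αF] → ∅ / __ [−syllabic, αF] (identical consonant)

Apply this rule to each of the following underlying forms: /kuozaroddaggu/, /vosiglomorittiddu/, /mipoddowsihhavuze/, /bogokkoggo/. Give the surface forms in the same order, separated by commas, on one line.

kuozarodagu, vosiglomoritidu, mipodowsihavuze, bogokogo

/kuozaroddaggu/: /dd/ is a geminate; the first /d/ deletes. /gg/ is a geminate; the first /g/ deletes. → [kuozarodagu].
/vosiglomorittiddu/: /tt/ is a geminate; the first /t/ deletes. /dd/ is a geminate; the first /d/ deletes. → [vosiglomoritidu].
/mipoddowsihhavuze/: /dd/ is a geminate; the first /d/ deletes. /hh/ is a geminate; the first /h/ deletes. → [mipodowsihavuze].
/bogokkoggo/: /kk/ is a geminate; the first /k/ deletes. /gg/ is a geminate; the first /g/ deletes. → [bogokogo].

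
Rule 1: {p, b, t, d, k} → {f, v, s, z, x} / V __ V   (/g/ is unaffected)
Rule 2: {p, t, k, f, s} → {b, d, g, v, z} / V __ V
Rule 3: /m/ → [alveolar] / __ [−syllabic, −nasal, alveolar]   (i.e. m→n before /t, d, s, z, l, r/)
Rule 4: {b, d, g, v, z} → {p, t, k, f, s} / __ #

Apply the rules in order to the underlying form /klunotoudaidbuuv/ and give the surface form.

klunozouzaidbuuf

Rule 1 (intervocalic spirantization): /t/ is a stop between vowels /o/ and /o/, so it spirantizes to the fricative [s]. /d/ is a stop between vowels /u/ and /a/, so it spirantizes to the fricative [z]. /klunotoudaidbuuv/ → klunosouzaidbuuv.
Rule 2 (intervocalic voicing): /s/ is a voiceless obstruent between vowels /o/ and /o/, so it voices to [z]. /klunosouzaidbuuv/ → klunozouzaidbuuv.
Rule 3 (nasal place assimilation): no segment meets the environment; /klunozouzaidbuuv/ is unchanged.
Rule 4 (final devoicing): /v/ is a voiced obstruent in word-final position, so it devoices to [f]. /klunozouzaidbuuv/ → klunozouzaidbuuf.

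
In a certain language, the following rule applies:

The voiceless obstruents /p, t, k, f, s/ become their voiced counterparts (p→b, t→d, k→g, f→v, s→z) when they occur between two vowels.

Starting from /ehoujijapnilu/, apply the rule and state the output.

No segment of /ehoujijapnilu/ meets the structural description of the rule, so the form surfaces unchanged.

ehoujijapnilu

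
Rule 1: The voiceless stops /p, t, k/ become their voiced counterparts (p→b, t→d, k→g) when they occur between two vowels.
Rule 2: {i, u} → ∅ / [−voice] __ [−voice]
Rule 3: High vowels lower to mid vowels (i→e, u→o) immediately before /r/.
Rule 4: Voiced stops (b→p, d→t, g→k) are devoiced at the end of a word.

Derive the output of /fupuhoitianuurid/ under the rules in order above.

fubuhoidianuorit

Rule 1 (intervocalic voicing): /p/ is a voiceless stop between vowels /u/ and /u/, so it voices to [b]. /t/ is a voiceless stop between vowels /i/ and /i/, so it voices to [d]. /fupuhoitianuurid/ → fubuhoidianuurid.
Rule 2 (high vowel syncope): no segment meets the environment; /fubuhoidianuurid/ is unchanged.
Rule 3 (pre-rhotic lowering): /u/ is a high vowel immediately before /r/, so it lowers to [o]. /fubuhoidianuurid/ → fubuhoidianuorid.
Rule 4 (final devoicing): /d/ is a voiced stop in word-final position, so it devoices to [t]. /fubuhoidianuorid/ → fubuhoidianuorit.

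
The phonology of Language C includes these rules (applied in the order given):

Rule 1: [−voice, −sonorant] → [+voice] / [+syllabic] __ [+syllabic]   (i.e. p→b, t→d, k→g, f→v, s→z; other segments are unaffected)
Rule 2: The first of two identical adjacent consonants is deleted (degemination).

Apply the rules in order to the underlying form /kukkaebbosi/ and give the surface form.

kukaebozi

Rule 1 (intervocalic voicing): /s/ is a voiceless obstruent between vowels /o/ and /i/, so it voices to [z]. /kukkaebbosi/ → kukkaebbozi.
Rule 2 (degemination): /kk/ is a geminate; the first /k/ deletes. /bb/ is a geminate; the first /b/ deletes. /kukkaebbozi/ → kukaebozi.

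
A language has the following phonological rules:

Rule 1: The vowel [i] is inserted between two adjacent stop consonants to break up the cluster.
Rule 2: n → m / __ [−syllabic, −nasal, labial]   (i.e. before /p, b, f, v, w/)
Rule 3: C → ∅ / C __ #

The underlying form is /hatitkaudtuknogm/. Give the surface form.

Rule 1 (stop-cluster i-epenthesis): /t/ and /k/ form a stop–stop cluster, so [i] is inserted between them. /d/ and /t/ form a stop–stop cluster, so [i] is inserted between them. /hatitkaudtuknogm/ → hatitikaudituknogm.
Rule 2 (nasal place assimilation): no segment meets the environment; /hatitikaudituknogm/ is unchanged.
Rule 3 (final cluster simplification): /m/ is the second consonant of a word-final cluster /gm/, so it deletes. /hatitikaudituknogm/ → hatitikaudituknog.

hatitikaudituknog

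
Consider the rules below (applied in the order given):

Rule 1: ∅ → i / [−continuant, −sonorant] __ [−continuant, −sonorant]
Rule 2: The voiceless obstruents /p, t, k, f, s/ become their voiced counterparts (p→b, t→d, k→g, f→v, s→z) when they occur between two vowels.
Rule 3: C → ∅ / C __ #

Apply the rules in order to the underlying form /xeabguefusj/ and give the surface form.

Rule 1 (stop-cluster i-epenthesis): /b/ and /g/ form a stop–stop cluster, so [i] is inserted between them. /xeabguefusj/ → xeabiguefusj.
Rule 2 (intervocalic voicing): /f/ is a voiceless obstruent between vowels /e/ and /u/, so it voices to [v]. /xeabiguefusj/ → xeabiguevusj.
Rule 3 (final cluster simplification): /j/ is the second consonant of a word-final cluster /sj/, so it deletes. /xeabiguevusj/ → xeabiguevus.

xeabiguevus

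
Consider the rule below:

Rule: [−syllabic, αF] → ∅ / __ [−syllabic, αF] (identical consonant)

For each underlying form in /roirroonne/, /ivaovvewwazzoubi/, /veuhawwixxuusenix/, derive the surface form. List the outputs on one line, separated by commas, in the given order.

roiroone, ivaovewazoubi, veuhawixuusenix

/roirroonne/: /rr/ is a geminate; the first /r/ deletes. /nn/ is a geminate; the first /n/ deletes. → [roiroone].
/ivaovvewwazzoubi/: /vv/ is a geminate; the first /v/ deletes. /ww/ is a geminate; the first /w/ deletes. /zz/ is a geminate; the first /z/ deletes. → [ivaovewazoubi].
/veuhawwixxuusenix/: /ww/ is a geminate; the first /w/ deletes. /xx/ is a geminate; the first /x/ deletes. → [veuhawixuusenix].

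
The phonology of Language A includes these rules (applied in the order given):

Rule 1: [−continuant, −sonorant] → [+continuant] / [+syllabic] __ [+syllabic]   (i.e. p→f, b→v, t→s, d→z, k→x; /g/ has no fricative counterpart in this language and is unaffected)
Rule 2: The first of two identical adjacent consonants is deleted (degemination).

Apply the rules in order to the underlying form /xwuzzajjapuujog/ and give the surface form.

xwuzajafuujog

Rule 1 (intervocalic spirantization): /p/ is a stop between vowels /a/ and /u/, so it spirantizes to the fricative [f]. /xwuzzajjapuujog/ → xwuzzajjafuujog.
Rule 2 (degemination): /zz/ is a geminate; the first /z/ deletes. /jj/ is a geminate; the first /j/ deletes. /xwuzzajjafuujog/ → xwuzajafuujog.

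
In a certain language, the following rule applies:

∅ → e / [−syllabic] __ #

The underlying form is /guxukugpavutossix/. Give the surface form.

guxukugpavutossixe

the form ends in the consonant /x/, so [e] is inserted word-finally.
Surface form: [guxukugpavutossixe].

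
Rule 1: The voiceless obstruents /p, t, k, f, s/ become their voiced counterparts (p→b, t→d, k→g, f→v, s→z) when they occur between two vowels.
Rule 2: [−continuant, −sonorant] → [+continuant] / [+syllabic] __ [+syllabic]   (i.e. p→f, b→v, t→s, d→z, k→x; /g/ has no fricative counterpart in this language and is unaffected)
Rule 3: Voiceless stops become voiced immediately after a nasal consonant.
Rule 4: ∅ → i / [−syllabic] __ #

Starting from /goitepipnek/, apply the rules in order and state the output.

goizevipneki

Rule 1 (intervocalic voicing): /t/ is a voiceless obstruent between vowels /i/ and /e/, so it voices to [d]. /p/ is a voiceless obstruent between vowels /e/ and /i/, so it voices to [b]. /goitepipnek/ → goidebipnek.
Rule 2 (intervocalic spirantization): /d/ is a stop between vowels /i/ and /e/, so it spirantizes to the fricative [z]. /b/ is a stop between vowels /e/ and /i/, so it spirantizes to the fricative [v]. /goidebipnek/ → goizevipnek.
Rule 3 (post-nasal voicing): no segment meets the environment; /goizevipnek/ is unchanged.
Rule 4 (final i-epenthesis): the form ends in the consonant /k/, so [i] is inserted word-finally. /goizevipnek/ → goizevipneki.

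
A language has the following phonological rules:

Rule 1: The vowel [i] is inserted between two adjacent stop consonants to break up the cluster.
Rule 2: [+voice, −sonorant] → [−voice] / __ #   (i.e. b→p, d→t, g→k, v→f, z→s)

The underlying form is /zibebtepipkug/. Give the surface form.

Rule 1 (stop-cluster i-epenthesis): /b/ and /t/ form a stop–stop cluster, so [i] is inserted between them. /p/ and /k/ form a stop–stop cluster, so [i] is inserted between them. /zibebtepipkug/ → zibebitepipikug.
Rule 2 (final devoicing): /g/ is a voiced obstruent in word-final position, so it devoices to [k]. /zibebitepipikug/ → zibebitepipikuk.

zibebitepipikuk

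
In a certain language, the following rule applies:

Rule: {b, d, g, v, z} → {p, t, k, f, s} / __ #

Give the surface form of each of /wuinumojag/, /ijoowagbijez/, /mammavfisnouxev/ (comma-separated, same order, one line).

wuinumojak, ijoowagbijes, mammavfisnouxef

/wuinumojag/: /g/ is a voiced obstruent in word-final position, so it devoices to [k]. → [wuinumojak].
/ijoowagbijez/: /z/ is a voiced obstruent in word-final position, so it devoices to [s]. → [ijoowagbijes].
/mammavfisnouxev/: /v/ is a voiced obstruent in word-final position, so it devoices to [f]. → [mammavfisnouxef].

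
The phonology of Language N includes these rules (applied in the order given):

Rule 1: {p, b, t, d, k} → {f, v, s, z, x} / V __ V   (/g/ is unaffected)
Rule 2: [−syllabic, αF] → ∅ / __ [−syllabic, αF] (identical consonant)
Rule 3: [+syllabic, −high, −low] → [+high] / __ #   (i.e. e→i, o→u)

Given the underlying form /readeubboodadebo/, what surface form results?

Rule 1 (intervocalic spirantization): /d/ is a stop between vowels /a/ and /e/, so it spirantizes to the fricative [z]. /d/ is a stop between vowels /o/ and /a/, so it spirantizes to the fricative [z]. /d/ is a stop between vowels /a/ and /e/, so it spirantizes to the fricative [z]. /b/ is a stop between vowels /e/ and /o/, so it spirantizes to the fricative [v]. /readeubboodadebo/ → reazeubboozazevo.
Rule 2 (degemination): /bb/ is a geminate; the first /b/ deletes. /reazeubboozazevo/ → reazeuboozazevo.
Rule 3 (final vowel raising): /o/ is a mid vowel in word-final position, so it raises to [u]. /reazeuboozazevo/ → reazeuboozazevu.

reazeuboozazevu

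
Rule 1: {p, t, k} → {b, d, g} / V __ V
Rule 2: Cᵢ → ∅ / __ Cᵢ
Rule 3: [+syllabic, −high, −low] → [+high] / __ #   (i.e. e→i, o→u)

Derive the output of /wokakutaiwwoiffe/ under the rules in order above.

wogagudaiwoifi

Rule 1 (intervocalic voicing): /k/ is a voiceless stop between vowels /o/ and /a/, so it voices to [g]. /k/ is a voiceless stop between vowels /a/ and /u/, so it voices to [g]. /t/ is a voiceless stop between vowels /u/ and /a/, so it voices to [d]. /wokakutaiwwoiffe/ → wogagudaiwwoiffe.
Rule 2 (degemination): /ww/ is a geminate; the first /w/ deletes. /ff/ is a geminate; the first /f/ deletes. /wogagudaiwwoiffe/ → wogagudaiwoife.
Rule 3 (final vowel raising): /e/ is a mid vowel in word-final position, so it raises to [i]. /wogagudaiwoife/ → wogagudaiwoifi.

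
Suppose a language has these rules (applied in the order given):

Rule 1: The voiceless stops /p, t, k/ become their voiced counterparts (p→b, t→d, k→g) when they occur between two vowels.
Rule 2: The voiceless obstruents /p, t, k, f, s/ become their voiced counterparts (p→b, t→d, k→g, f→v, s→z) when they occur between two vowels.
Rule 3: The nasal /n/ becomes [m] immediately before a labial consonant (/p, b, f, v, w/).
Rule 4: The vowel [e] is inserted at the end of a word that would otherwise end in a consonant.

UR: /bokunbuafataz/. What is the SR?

Rule 1 (intervocalic voicing): /k/ is a voiceless stop between vowels /o/ and /u/, so it voices to [g]. /t/ is a voiceless stop between vowels /a/ and /a/, so it voices to [d]. /bokunbuafataz/ → bogunbuafadaz.
Rule 2 (intervocalic voicing): /f/ is a voiceless obstruent between vowels /a/ and /a/, so it voices to [v]. /bogunbuafadaz/ → bogunbuavadaz.
Rule 3 (nasal place assimilation): /n/ precedes the labial consonant /b/, so it assimilates in place to [m]. /bogunbuavadaz/ → bogumbuavadaz.
Rule 4 (final e-epenthesis): the form ends in the consonant /z/, so [e] is inserted word-finally. /bogumbuavadaz/ → bogumbuavadaze.

bogumbuavadaze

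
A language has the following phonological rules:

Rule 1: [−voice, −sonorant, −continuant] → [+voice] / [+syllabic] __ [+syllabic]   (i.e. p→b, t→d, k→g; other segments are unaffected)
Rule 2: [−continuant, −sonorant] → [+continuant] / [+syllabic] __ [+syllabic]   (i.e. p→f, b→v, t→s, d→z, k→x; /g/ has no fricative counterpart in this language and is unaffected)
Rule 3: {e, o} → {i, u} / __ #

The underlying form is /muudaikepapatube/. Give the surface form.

Rule 1 (intervocalic voicing): /k/ is a voiceless stop between vowels /i/ and /e/, so it voices to [g]. /p/ is a voiceless stop between vowels /e/ and /a/, so it voices to [b]. /p/ is a voiceless stop between vowels /a/ and /a/, so it voices to [b]. /t/ is a voiceless stop between vowels /a/ and /u/, so it voices to [d]. /muudaikepapatube/ → muudaigebabadube.
Rule 2 (intervocalic spirantization): /d/ is a stop between vowels /u/ and /a/, so it spirantizes to the fricative [z]. /b/ is a stop between vowels /e/ and /a/, so it spirantizes to the fricative [v]. /b/ is a stop between vowels /a/ and /a/, so it spirantizes to the fricative [v]. /d/ is a stop between vowels /a/ and /u/, so it spirantizes to the fricative [z]. /b/ is a stop between vowels /u/ and /e/, so it spirantizes to the fricative [v]. /muudaigebabadube/ → muuzaigevavazuve.
Rule 3 (final vowel raising): /e/ is a mid vowel in word-final position, so it raises to [i]. /muuzaigevavazuve/ → muuzaigevavazuvi.

muuzaigevavazuvi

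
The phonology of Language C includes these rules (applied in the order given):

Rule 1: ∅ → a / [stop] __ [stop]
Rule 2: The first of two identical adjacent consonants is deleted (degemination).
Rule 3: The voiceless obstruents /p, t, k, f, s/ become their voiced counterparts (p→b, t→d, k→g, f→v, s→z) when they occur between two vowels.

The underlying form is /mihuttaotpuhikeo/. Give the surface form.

Rule 1 (stop-cluster a-epenthesis): /t/ and /t/ form a stop–stop cluster, so [a] is inserted between them. /t/ and /p/ form a stop–stop cluster, so [a] is inserted between them. /mihuttaotpuhikeo/ → mihutataotapuhikeo.
Rule 2 (degemination): no segment meets the environment; /mihutataotapuhikeo/ is unchanged.
Rule 3 (intervocalic voicing): /t/ is a voiceless obstruent between vowels /u/ and /a/, so it voices to [d]. /t/ is a voiceless obstruent between vowels /a/ and /a/, so it voices to [d]. /t/ is a voiceless obstruent between vowels /o/ and /a/, so it voices to [d]. /p/ is a voiceless obstruent between vowels /a/ and /u/, so it voices to [b]. /k/ is a voiceless obstruent between vowels /i/ and /e/, so it voices to [g]. /mihutataotapuhikeo/ → mihudadaodabuhigeo.

mihudadaodabuhigeo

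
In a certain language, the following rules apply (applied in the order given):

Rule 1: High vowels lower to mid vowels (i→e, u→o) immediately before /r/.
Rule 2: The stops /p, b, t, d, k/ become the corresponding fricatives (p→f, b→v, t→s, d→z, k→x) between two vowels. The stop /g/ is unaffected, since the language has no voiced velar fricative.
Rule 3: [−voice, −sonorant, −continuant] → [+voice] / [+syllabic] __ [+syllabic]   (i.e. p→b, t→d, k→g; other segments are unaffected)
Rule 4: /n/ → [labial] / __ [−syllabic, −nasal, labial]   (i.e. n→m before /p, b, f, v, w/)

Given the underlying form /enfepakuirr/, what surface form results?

emfefaxuerr

Rule 1 (pre-rhotic lowering): /i/ is a high vowel immediately before /r/, so it lowers to [e]. /enfepakuirr/ → enfepakuerr.
Rule 2 (intervocalic spirantization): /p/ is a stop between vowels /e/ and /a/, so it spirantizes to the fricative [f]. /k/ is a stop between vowels /a/ and /u/, so it spirantizes to the fricative [x]. /enfepakuerr/ → enfefaxuerr.
Rule 3 (intervocalic voicing): no segment meets the environment; /enfefaxuerr/ is unchanged.
Rule 4 (nasal place assimilation): /n/ precedes the labial consonant /f/, so it assimilates in place to [m]. /enfefaxuerr/ → emfefaxuerr.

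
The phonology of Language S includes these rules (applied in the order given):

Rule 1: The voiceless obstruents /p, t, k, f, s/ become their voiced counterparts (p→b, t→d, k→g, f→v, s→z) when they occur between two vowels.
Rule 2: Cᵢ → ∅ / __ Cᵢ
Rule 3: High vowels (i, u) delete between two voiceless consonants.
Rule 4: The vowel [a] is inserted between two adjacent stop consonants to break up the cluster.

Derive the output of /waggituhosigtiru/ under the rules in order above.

wagiduhozigatiru

Rule 1 (intervocalic voicing): /t/ is a voiceless obstruent between vowels /i/ and /u/, so it voices to [d]. /s/ is a voiceless obstruent between vowels /o/ and /i/, so it voices to [z]. /waggituhosigtiru/ → waggiduhozigtiru.
Rule 2 (degemination): /gg/ is a geminate; the first /g/ deletes. /waggiduhozigtiru/ → wagiduhozigtiru.
Rule 3 (high vowel syncope): no segment meets the environment; /wagiduhozigtiru/ is unchanged.
Rule 4 (stop-cluster a-epenthesis): /g/ and /t/ form a stop–stop cluster, so [a] is inserted between them. /wagiduhozigtiru/ → wagiduhozigatiru.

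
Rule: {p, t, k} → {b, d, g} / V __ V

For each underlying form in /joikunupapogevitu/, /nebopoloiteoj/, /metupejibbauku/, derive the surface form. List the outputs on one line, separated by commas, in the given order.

/joikunupapogevitu/: /k/ is a voiceless stop between vowels /i/ and /u/, so it voices to [g]. /p/ is a voiceless stop between vowels /u/ and /a/, so it voices to [b]. /p/ is a voiceless stop between vowels /a/ and /o/, so it voices to [b]. /t/ is a voiceless stop between vowels /i/ and /u/, so it voices to [d]. → [joigunubabogevidu].
/nebopoloiteoj/: /p/ is a voiceless stop between vowels /o/ and /o/, so it voices to [b]. /t/ is a voiceless stop between vowels /i/ and /e/, so it voices to [d]. → [neboboloideoj].
/metupejibbauku/: /t/ is a voiceless stop between vowels /e/ and /u/, so it voices to [d]. /p/ is a voiceless stop between vowels /u/ and /e/, so it voices to [b]. /k/ is a voiceless stop between vowels /u/ and /u/, so it voices to [g]. → [medubejibbaugu].

joigunubabogevidu, neboboloideoj, medubejibbaugu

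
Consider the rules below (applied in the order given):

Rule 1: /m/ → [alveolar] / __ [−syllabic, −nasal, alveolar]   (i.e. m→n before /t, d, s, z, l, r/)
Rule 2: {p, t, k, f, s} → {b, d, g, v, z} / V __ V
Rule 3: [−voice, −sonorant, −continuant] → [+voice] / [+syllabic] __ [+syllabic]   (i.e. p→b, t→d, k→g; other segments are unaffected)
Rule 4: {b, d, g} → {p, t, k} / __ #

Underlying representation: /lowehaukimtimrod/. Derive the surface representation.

lowehaugintinrot

Rule 1 (nasal place assimilation): /m/ precedes the alveolar consonant /t/, so it assimilates in place to [n]. /m/ precedes the alveolar consonant /r/, so it assimilates in place to [n]. /lowehaukimtimrod/ → lowehaukintinrod.
Rule 2 (intervocalic voicing): /k/ is a voiceless obstruent between vowels /u/ and /i/, so it voices to [g]. /lowehaukintinrod/ → lowehaugintinrod.
Rule 3 (intervocalic voicing): no segment meets the environment; /lowehaugintinrod/ is unchanged.
Rule 4 (final devoicing): /d/ is a voiced stop in word-final position, so it devoices to [t]. /lowehaugintinrod/ → lowehaugintinrot.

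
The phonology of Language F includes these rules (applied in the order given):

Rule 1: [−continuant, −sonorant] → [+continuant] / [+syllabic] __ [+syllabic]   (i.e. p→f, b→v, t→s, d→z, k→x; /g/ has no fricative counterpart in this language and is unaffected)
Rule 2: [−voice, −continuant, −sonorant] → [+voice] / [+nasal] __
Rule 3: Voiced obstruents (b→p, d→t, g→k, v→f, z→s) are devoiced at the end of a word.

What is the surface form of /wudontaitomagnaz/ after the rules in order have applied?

Rule 1 (intervocalic spirantization): /d/ is a stop between vowels /u/ and /o/, so it spirantizes to the fricative [z]. /t/ is a stop between vowels /i/ and /o/, so it spirantizes to the fricative [s]. /wudontaitomagnaz/ → wuzontaisomagnaz.
Rule 2 (post-nasal voicing): /t/ is a voiceless stop immediately after the nasal /n/, so it voices to [d]. /wuzontaisomagnaz/ → wuzondaisomagnaz.
Rule 3 (final devoicing): /z/ is a voiced obstruent in word-final position, so it devoices to [s]. /wuzondaisomagnaz/ → wuzondaisomagnas.

wuzondaisomagnas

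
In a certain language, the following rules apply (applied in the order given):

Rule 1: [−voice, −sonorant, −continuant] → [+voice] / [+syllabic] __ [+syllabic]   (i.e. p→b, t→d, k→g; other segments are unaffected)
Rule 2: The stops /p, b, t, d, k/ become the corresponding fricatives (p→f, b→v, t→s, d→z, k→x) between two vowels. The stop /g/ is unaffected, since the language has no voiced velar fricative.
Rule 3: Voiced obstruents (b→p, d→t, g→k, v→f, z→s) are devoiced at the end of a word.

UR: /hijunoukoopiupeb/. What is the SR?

Rule 1 (intervocalic voicing): /k/ is a voiceless stop between vowels /u/ and /o/, so it voices to [g]. /p/ is a voiceless stop between vowels /o/ and /i/, so it voices to [b]. /p/ is a voiceless stop between vowels /u/ and /e/, so it voices to [b]. /hijunoukoopiupeb/ → hijunougoobiubeb.
Rule 2 (intervocalic spirantization): /b/ is a stop between vowels /o/ and /i/, so it spirantizes to the fricative [v]. /b/ is a stop between vowels /u/ and /e/, so it spirantizes to the fricative [v]. /hijunougoobiubeb/ → hijunougooviuveb.
Rule 3 (final devoicing): /b/ is a voiced obstruent in word-final position, so it devoices to [p]. /hijunougooviuveb/ → hijunougooviuvep.

hijunougooviuvep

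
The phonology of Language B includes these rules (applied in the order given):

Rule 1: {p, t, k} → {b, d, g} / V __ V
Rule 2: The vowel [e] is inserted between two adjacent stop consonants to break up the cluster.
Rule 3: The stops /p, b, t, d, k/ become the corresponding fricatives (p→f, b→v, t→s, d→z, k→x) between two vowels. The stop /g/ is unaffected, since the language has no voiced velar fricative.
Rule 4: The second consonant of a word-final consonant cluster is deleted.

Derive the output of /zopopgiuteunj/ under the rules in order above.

Rule 1 (intervocalic voicing): /p/ is a voiceless stop between vowels /o/ and /o/, so it voices to [b]. /t/ is a voiceless stop between vowels /u/ and /e/, so it voices to [d]. /zopopgiuteunj/ → zobopgiudeunj.
Rule 2 (stop-cluster e-epenthesis): /p/ and /g/ form a stop–stop cluster, so [e] is inserted between them. /zobopgiudeunj/ → zobopegiudeunj.
Rule 3 (intervocalic spirantization): /b/ is a stop between vowels /o/ and /o/, so it spirantizes to the fricative [v]. /p/ is a stop between vowels /o/ and /e/, so it spirantizes to the fricative [f]. /d/ is a stop between vowels /u/ and /e/, so it spirantizes to the fricative [z]. /zobopegiudeunj/ → zovofegiuzeunj.
Rule 4 (final cluster simplification): /j/ is the second consonant of a word-final cluster /nj/, so it deletes. /zovofegiuzeunj/ → zovofegiuzeun.

zovofegiuzeun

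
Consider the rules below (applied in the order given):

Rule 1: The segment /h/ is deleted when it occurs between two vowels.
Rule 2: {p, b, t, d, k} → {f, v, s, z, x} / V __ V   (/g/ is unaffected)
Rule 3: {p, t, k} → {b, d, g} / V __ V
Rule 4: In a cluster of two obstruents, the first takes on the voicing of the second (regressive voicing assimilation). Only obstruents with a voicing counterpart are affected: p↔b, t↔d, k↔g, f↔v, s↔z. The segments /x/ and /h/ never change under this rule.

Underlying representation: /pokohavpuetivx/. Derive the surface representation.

Rule 1 (intervocalic h-deletion): /h/ occurs between vowels /o/ and /a/, so it deletes. /pokohavpuetivx/ → pokoavpuetivx.
Rule 2 (intervocalic spirantization): /k/ is a stop between vowels /o/ and /o/, so it spirantizes to the fricative [x]. /t/ is a stop between vowels /e/ and /i/, so it spirantizes to the fricative [s]. /pokoavpuetivx/ → poxoavpuesivx.
Rule 3 (intervocalic voicing): no segment meets the environment; /poxoavpuesivx/ is unchanged.
Rule 4 (regressive voicing assimilation): /v/ precedes the voiceless obstruent /p/, so it devoices to [f] by assimilation. /v/ precedes the voiceless obstruent /x/, so it devoices to [f] by assimilation. /poxoavpuesivx/ → poxoafpuesifx.

poxoafpuesifx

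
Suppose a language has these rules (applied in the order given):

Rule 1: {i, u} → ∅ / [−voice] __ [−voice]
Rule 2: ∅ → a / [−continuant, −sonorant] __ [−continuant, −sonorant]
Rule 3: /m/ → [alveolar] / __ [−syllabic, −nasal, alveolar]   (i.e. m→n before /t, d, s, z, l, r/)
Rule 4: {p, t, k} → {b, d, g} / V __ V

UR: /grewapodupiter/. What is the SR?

grewabodubader

Rule 1 (high vowel syncope): /i/ is a high vowel flanked by voiceless consonants /p/ and /t/, so it deletes. /grewapodupiter/ → grewapodupter.
Rule 2 (stop-cluster a-epenthesis): /p/ and /t/ form a stop–stop cluster, so [a] is inserted between them. /grewapodupter/ → grewapodupater.
Rule 3 (nasal place assimilation): no segment meets the environment; /grewapodupater/ is unchanged.
Rule 4 (intervocalic voicing): /p/ is a voiceless stop between vowels /a/ and /o/, so it voices to [b]. /p/ is a voiceless stop between vowels /u/ and /a/, so it voices to [b]. /t/ is a voiceless stop between vowels /a/ and /e/, so it voices to [d]. /grewapodupater/ → grewabodubader.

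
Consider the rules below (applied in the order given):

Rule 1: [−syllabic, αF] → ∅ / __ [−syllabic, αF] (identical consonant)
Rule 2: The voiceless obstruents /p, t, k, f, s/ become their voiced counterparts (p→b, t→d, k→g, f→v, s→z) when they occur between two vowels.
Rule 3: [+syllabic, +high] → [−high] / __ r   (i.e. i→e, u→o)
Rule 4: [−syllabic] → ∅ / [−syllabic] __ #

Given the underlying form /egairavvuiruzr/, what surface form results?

Rule 1 (degemination): /vv/ is a geminate; the first /v/ deletes. /egairavvuiruzr/ → egairavuiruzr.
Rule 2 (intervocalic voicing): no segment meets the environment; /egairavuiruzr/ is unchanged.
Rule 3 (pre-rhotic lowering): /i/ is a high vowel immediately before /r/, so it lowers to [e]. /i/ is a high vowel immediately before /r/, so it lowers to [e]. /egairavuiruzr/ → egaeravueruzr.
Rule 4 (final cluster simplification): /r/ is the second consonant of a word-final cluster /zr/, so it deletes. /egaeravueruzr/ → egaeravueruz.

egaeravueruz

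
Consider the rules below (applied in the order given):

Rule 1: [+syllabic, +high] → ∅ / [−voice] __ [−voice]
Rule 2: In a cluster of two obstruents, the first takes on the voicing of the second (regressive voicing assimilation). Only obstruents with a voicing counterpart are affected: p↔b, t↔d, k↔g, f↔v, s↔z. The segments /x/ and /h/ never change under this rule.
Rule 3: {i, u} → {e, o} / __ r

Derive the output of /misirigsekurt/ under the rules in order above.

Rule 1 (high vowel syncope): no segment meets the environment; /misirigsekurt/ is unchanged.
Rule 2 (regressive voicing assimilation): /g/ precedes the voiceless obstruent /s/, so it devoices to [k] by assimilation. /misirigsekurt/ → misiriksekurt.
Rule 3 (pre-rhotic lowering): /i/ is a high vowel immediately before /r/, so it lowers to [e]. /u/ is a high vowel immediately before /r/, so it lowers to [o]. /misiriksekurt/ → miseriksekort.

miseriksekort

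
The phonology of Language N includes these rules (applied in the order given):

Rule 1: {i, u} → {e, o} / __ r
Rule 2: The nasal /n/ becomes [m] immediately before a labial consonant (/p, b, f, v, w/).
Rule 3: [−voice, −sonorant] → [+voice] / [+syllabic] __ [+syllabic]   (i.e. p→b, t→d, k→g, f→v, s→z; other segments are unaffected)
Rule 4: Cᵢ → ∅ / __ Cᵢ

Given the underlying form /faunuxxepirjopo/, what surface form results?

faunuxeberjobo

Rule 1 (pre-rhotic lowering): /i/ is a high vowel immediately before /r/, so it lowers to [e]. /faunuxxepirjopo/ → faunuxxeperjopo.
Rule 2 (nasal place assimilation): no segment meets the environment; /faunuxxeperjopo/ is unchanged.
Rule 3 (intervocalic voicing): /p/ is a voiceless obstruent between vowels /e/ and /e/, so it voices to [b]. /p/ is a voiceless obstruent between vowels /o/ and /o/, so it voices to [b]. /faunuxxeperjopo/ → faunuxxeberjobo.
Rule 4 (degemination): /xx/ is a geminate; the first /x/ deletes. /faunuxxeberjobo/ → faunuxeberjobo.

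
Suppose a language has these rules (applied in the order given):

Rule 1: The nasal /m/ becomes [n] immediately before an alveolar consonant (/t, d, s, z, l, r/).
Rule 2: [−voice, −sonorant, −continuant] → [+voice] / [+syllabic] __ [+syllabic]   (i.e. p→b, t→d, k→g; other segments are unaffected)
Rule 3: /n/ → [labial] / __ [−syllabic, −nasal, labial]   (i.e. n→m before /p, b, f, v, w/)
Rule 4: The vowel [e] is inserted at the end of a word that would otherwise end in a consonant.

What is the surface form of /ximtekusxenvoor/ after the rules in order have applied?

xintegusxemvoore

Rule 1 (nasal place assimilation): /m/ precedes the alveolar consonant /t/, so it assimilates in place to [n]. /ximtekusxenvoor/ → xintekusxenvoor.
Rule 2 (intervocalic voicing): /k/ is a voiceless stop between vowels /e/ and /u/, so it voices to [g]. /xintekusxenvoor/ → xintegusxenvoor.
Rule 3 (nasal place assimilation): /n/ precedes the labial consonant /v/, so it assimilates in place to [m]. /xintegusxenvoor/ → xintegusxemvoor.
Rule 4 (final e-epenthesis): the form ends in the consonant /r/, so [e] is inserted word-finally. /xintegusxemvoor/ → xintegusxemvoore.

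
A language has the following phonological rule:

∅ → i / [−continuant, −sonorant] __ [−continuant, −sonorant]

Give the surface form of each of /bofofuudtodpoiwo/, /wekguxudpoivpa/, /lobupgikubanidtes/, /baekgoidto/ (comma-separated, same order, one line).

/bofofuudtodpoiwo/: /d/ and /t/ form a stop–stop cluster, so [i] is inserted between them. /d/ and /p/ form a stop–stop cluster, so [i] is inserted between them. → [bofofuuditodipoiwo].
/wekguxudpoivpa/: /k/ and /g/ form a stop–stop cluster, so [i] is inserted between them. /d/ and /p/ form a stop–stop cluster, so [i] is inserted between them. → [wekiguxudipoivpa].
/lobupgikubanidtes/: /p/ and /g/ form a stop–stop cluster, so [i] is inserted between them. /d/ and /t/ form a stop–stop cluster, so [i] is inserted between them. → [lobupigikubanidites].
/baekgoidto/: /k/ and /g/ form a stop–stop cluster, so [i] is inserted between them. /d/ and /t/ form a stop–stop cluster, so [i] is inserted between them. → [baekigoidito].

bofofuuditodipoiwo, wekiguxudipoivpa, lobupigikubanidites, baekigoidito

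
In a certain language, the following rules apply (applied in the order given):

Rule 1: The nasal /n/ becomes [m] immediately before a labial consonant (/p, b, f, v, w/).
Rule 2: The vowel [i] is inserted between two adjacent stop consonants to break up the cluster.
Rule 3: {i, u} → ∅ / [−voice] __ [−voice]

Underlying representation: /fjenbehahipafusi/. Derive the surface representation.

Rule 1 (nasal place assimilation): /n/ precedes the labial consonant /b/, so it assimilates in place to [m]. /fjenbehahipafusi/ → fjembehahipafusi.
Rule 2 (stop-cluster i-epenthesis): no segment meets the environment; /fjembehahipafusi/ is unchanged.
Rule 3 (high vowel syncope): /i/ is a high vowel flanked by voiceless consonants /h/ and /p/, so it deletes. /u/ is a high vowel flanked by voiceless consonants /f/ and /s/, so it deletes. /fjembehahipafusi/ → fjembehahpafsi.

fjembehahpafsi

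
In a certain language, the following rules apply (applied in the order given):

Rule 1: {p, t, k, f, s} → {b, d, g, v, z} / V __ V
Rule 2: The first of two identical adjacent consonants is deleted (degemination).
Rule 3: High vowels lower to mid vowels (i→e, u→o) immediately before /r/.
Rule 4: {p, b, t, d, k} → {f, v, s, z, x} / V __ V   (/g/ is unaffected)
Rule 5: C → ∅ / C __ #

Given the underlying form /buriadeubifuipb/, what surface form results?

boriazeuvivuip

Rule 1 (intervocalic voicing): /f/ is a voiceless obstruent between vowels /i/ and /u/, so it voices to [v]. /buriadeubifuipb/ → buriadeubivuipb.
Rule 2 (degemination): no segment meets the environment; /buriadeubivuipb/ is unchanged.
Rule 3 (pre-rhotic lowering): /u/ is a high vowel immediately before /r/, so it lowers to [o]. /buriadeubivuipb/ → boriadeubivuipb.
Rule 4 (intervocalic spirantization): /d/ is a stop between vowels /a/ and /e/, so it spirantizes to the fricative [z]. /b/ is a stop between vowels /u/ and /i/, so it spirantizes to the fricative [v]. /boriadeubivuipb/ → boriazeuvivuipb.
Rule 5 (final cluster simplification): /b/ is the second consonant of a word-final cluster /pb/, so it deletes. /boriazeuvivuipb/ → boriazeuvivuip.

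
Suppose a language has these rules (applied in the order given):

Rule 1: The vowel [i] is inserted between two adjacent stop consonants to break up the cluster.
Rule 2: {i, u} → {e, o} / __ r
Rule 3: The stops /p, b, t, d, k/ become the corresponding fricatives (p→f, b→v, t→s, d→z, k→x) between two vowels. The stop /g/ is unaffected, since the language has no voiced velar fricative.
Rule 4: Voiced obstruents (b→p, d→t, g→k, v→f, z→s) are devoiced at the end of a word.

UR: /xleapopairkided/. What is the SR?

Rule 1 (stop-cluster i-epenthesis): no segment meets the environment; /xleapopairkided/ is unchanged.
Rule 2 (pre-rhotic lowering): /i/ is a high vowel immediately before /r/, so it lowers to [e]. /xleapopairkided/ → xleapopaerkided.
Rule 3 (intervocalic spirantization): /p/ is a stop between vowels /a/ and /o/, so it spirantizes to the fricative [f]. /p/ is a stop between vowels /o/ and /a/, so it spirantizes to the fricative [f]. /d/ is a stop between vowels /i/ and /e/, so it spirantizes to the fricative [z]. /xleapopaerkided/ → xleafofaerkized.
Rule 4 (final devoicing): /d/ is a voiced obstruent in word-final position, so it devoices to [t]. /xleafofaerkized/ → xleafofaerkizet.

xleafofaerkizet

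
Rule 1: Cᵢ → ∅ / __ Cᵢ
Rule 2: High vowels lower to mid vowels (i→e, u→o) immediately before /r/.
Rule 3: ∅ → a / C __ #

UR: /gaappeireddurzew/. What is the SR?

gaapeeredorzewa

Rule 1 (degemination): /pp/ is a geminate; the first /p/ deletes. /dd/ is a geminate; the first /d/ deletes. /gaappeireddurzew/ → gaapeiredurzew.
Rule 2 (pre-rhotic lowering): /i/ is a high vowel immediately before /r/, so it lowers to [e]. /u/ is a high vowel immediately before /r/, so it lowers to [o]. /gaapeiredurzew/ → gaapeeredorzew.
Rule 3 (final a-epenthesis): the form ends in the consonant /w/, so [a] is inserted word-finally. /gaapeeredorzew/ → gaapeeredorzewa.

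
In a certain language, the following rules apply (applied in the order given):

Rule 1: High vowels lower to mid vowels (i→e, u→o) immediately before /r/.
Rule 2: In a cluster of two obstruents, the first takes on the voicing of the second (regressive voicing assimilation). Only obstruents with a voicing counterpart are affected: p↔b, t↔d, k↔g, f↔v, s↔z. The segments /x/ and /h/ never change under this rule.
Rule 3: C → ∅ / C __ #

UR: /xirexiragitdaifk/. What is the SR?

Rule 1 (pre-rhotic lowering): /i/ is a high vowel immediately before /r/, so it lowers to [e]. /i/ is a high vowel immediately before /r/, so it lowers to [e]. /xirexiragitdaifk/ → xerexeragitdaifk.
Rule 2 (regressive voicing assimilation): /t/ precedes the voiced obstruent /d/, so it voices to [d] by assimilation. /xerexeragitdaifk/ → xerexeragiddaifk.
Rule 3 (final cluster simplification): /k/ is the second consonant of a word-final cluster /fk/, so it deletes. /xerexeragiddaifk/ → xerexeragiddaif.

xerexeragiddaif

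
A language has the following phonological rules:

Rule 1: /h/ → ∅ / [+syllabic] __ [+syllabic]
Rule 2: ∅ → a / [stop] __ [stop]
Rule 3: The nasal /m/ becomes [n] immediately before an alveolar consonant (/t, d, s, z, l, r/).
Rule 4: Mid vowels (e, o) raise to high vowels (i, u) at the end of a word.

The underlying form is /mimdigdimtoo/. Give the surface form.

Rule 1 (intervocalic h-deletion): no segment meets the environment; /mimdigdimtoo/ is unchanged.
Rule 2 (stop-cluster a-epenthesis): /g/ and /d/ form a stop–stop cluster, so [a] is inserted between them. /mimdigdimtoo/ → mimdigadimtoo.
Rule 3 (nasal place assimilation): /m/ precedes the alveolar consonant /d/, so it assimilates in place to [n]. /m/ precedes the alveolar consonant /t/, so it assimilates in place to [n]. /mimdigadimtoo/ → mindigadintoo.
Rule 4 (final vowel raising): /o/ is a mid vowel in word-final position, so it raises to [u]. /mindigadintoo/ → mindigadintou.

mindigadintou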